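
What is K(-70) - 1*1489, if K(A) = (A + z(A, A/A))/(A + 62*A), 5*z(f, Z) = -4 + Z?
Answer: -32832097/22050 ≈ -1489.0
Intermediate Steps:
z(f, Z) = -4/5 + Z/5 (z(f, Z) = (-4 + Z)/5 = -4/5 + Z/5)
K(A) = (-3/5 + A)/(63*A) (K(A) = (A + (-4/5 + (A/A)/5))/(A + 62*A) = (A + (-4/5 + (1/5)*1))/((63*A)) = (A + (-4/5 + 1/5))*(1/(63*A)) = (A - 3/5)*(1/(63*A)) = (-3/5 + A)*(1/(63*A)) = (-3/5 + A)/(63*A))
K(-70) - 1*1489 = (1/315)*(-3 + 5*(-70))/(-70) - 1*1489 = (1/315)*(-1/70)*(-3 - 350) - 1489 = (1/315)*(-1/70)*(-353) - 1489 = 353/22050 - 1489 = -32832097/22050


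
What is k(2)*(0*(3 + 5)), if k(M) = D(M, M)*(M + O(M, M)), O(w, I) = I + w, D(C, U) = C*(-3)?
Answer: 0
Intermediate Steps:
D(C, U) = -3*C
k(M) = -9*M**2 (k(M) = (-3*M)*(M + (M + M)) = (-3*M)*(M + 2*M) = (-3*M)*(3*M) = -9*M**2)
k(2)*(0*(3 + 5)) = (-9*2**2)*(0*(3 + 5)) = (-9*4)*(0*8) = -36*0 = 0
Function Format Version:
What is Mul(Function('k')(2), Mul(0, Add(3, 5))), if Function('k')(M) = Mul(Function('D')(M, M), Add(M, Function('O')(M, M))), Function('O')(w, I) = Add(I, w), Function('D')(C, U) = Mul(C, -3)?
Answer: 0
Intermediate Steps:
Function('D')(C, U) = Mul(-3, C)
Function('k')(M) = Mul(-9, Pow(M, 2)) (Function('k')(M) = Mul(Mul(-3, M), Add(M, Add(M, M))) = Mul(Mul(-3, M), Add(M, Mul(2, M))) = Mul(Mul(-3, M), Mul(3, M)) = Mul(-9, Pow(M, 2)))
Mul(Function('k')(2), Mul(0, Add(3, 5))) = Mul(Mul(-9, Pow(2, 2)), Mul(0, Add(3, 5))) = Mul(Mul(-9, 4), Mul(0, 8)) = Mul(-36, 0) = 0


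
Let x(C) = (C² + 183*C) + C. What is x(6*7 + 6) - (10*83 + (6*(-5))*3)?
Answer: 10396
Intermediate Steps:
x(C) = C² + 184*C
x(6*7 + 6) - (10*83 + (6*(-5))*3) = (6*7 + 6)*(184 + (6*7 + 6)) - (10*83 + (6*(-5))*3) = (42 + 6)*(184 + (42 + 6)) - (830 - 30*3) = 48*(184 + 48) - (830 - 90) = 48*232 - 1*740 = 11136 - 740 = 10396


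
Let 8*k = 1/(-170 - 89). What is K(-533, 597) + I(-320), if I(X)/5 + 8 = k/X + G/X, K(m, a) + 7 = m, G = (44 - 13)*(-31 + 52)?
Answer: -78261511/132608 ≈ -590.17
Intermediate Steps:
G = 651 (G = 31*21 = 651)
K(m, a) = -7 + m
k = -1/2072 (k = 1/(8*(-170 - 89)) = (⅛)/(-259) = (⅛)*(-1/259) = -1/2072 ≈ -0.00048263)
I(X) = -40 + 6744355/(2072*X) (I(X) = -40 + 5*(-1/(2072*X) + 651/X) = -40 + 5*(1348871/(2072*X)) = -40 + 6744355/(2072*X))
K(-533, 597) + I(-320) = (-7 - 533) + (-40 + (6744355/2072)/(-320)) = -540 + (-40 + (6744355/2072)*(-1/320)) = -540 + (-40 - 1348871/132608) = -540 - 6653191/132608 = -78261511/132608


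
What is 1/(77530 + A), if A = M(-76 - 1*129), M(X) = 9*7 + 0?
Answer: 1/77593 ≈ 1.2888e-5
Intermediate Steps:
M(X) = 63 (M(X) = 63 + 0 = 63)
A = 63
1/(77530 + A) = 1/(77530 + 63) = 1/77593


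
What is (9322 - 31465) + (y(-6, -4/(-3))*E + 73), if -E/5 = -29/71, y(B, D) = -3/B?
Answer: -3133795/142 ≈ -22069.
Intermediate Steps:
E = 145/71 (E = -(-145)/71 = -5*(-29/71) = 145/71 ≈ 2.0423)
(9322 - 31465) + (y(-6, -4/(-3))*E + 73) = (9322 - 31465) + (-3/(-6)*(145/71) + 73) = -22143 + (-3*(-1/6)*(145/71) + 73) = -22143 + ((1/2)*(145/71) + 73) = -22143 + (145/142 + 73) = -22143 + 10511/142 = -3133795/142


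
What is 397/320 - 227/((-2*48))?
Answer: 3461/960 ≈ 3.6052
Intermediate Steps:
397/320 - 227/((-2*48)) = 397*(1/320) - 227/(-96) = 397/320 - 227*(-1/96) = 397/320 + 227/96 = 3461/960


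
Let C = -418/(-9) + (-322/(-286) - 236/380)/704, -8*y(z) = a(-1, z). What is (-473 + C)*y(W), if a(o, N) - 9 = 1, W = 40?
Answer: 18357760019/34429824 ≈ 533.19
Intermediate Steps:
a(o, N) = 10 (a(o, N) = 9 + 1 = 10)
y(z) = -5/4 (y(z) = -1/8*10 = -5/4)
C = 1998873421/43037280 (C = -418*(-1/9) + (-322*(-1/286) - 236*1/380)*(1/704) = 418/9 + (161/143 - 59/95)*(1/704) = 418/9 + (6858/13585)*(1/704) = 418/9 + 3429/4781920 = 1998873421/43037280 ≈ 46.445)
(-473 + C)*y(W) = (-473 + 1998873421/43037280)*(-5/4) = -18357760019/43037280*(-5/4) = 18357760019/34429824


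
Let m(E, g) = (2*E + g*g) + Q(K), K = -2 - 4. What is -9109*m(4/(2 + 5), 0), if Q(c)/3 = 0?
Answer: -72872/7 ≈ -10410.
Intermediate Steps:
K = -6
Q(c) = 0 (Q(c) = 3*0 = 0)
m(E, g) = g² + 2*E (m(E, g) = (2*E + g*g) + 0 = (2*E + g²) + 0 = (g² + 2*E) + 0 = g² + 2*E)
-9109*m(4/(2 + 5), 0) = -9109*(0² + 2*(4/(2 + 5))) = -9109*(0 + 2*(4/7)) = -9109*(0 + 8/7) = -9109*8/7 = -72872/7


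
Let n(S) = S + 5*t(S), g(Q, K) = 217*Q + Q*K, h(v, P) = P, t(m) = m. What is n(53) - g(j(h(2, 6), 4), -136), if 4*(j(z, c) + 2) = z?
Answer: 717/2 ≈ 358.50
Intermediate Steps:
j(z, c) = -2 + z/4
g(Q, K) = 217*Q + K*Q
n(S) = 6*S (n(S) = S + 5*S = 6*S)
n(53) - g(j(h(2, 6), 4), -136) = 6*53 - (-2 + (¼)*6)*(217 - 136) = 318 - (-2 + 3/2)*81 = 318 - (-1)*81/2 = 318 - 1*(-81/2) = 318 + 81/2 = 717/2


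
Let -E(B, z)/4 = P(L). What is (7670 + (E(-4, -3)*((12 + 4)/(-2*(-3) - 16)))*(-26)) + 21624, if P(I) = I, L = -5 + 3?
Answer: 148134/5 ≈ 29627.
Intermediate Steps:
L = -2
E(B, z) = 8 (E(B, z) = -4*(-2) = 8)
(7670 + (E(-4, -3)*((12 + 4)/(-2*(-3) - 16)))*(-26)) + 21624 = (7670 + (8*((12 + 4)/(-2*(-3) - 16)))*(-26)) + 21624 = (7670 + (8*(16/(6 - 16)))*(-26)) + 21624 = (7670 + (8*(16/(-10)))*(-26)) + 21624 = (7670 + (8*(16*(-1/10)))*(-26)) + 21624 = (7670 + (8*(-8/5))*(-26)) + 21624 = (7670 - 64/5*(-26)) + 21624 = (7670 + 1664/5) + 21624 = 40014/5 + 21624 = 148134/5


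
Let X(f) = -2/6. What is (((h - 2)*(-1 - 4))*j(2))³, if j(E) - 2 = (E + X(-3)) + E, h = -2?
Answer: 39304000/27 ≈ 1.4557e+6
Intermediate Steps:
X(f) = -⅓ (X(f) = -2*⅙ = -⅓)
j(E) = 5/3 + 2*E (j(E) = 2 + ((E - ⅓) + E) = 2 + ((-⅓ + E) + E) = 2 + (-⅓ + 2*E) = 5/3 + 2*E)
(((h - 2)*(-1 - 4))*j(2))³ = (((-2 - 2)*(-1 - 4))*(5/3 + 2*2))³ = ((-4*(-5))*(5/3 + 4))³ = (20*(17/3))³ = (340/3)³ = 39304000/27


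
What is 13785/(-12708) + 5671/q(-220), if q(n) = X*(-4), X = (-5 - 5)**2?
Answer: -6465089/423600 ≈ -15.262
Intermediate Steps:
X = 100 (X = (-10)**2 = 100)
q(n) = -400 (q(n) = 100*(-4) = -400)
13785/(-12708) + 5671/q(-220) = 13785/(-12708) + 5671/(-400) = 13785*(-1/12708) + 5671*(-1/400) = -4595/4236 - 5671/400 = -6465089/423600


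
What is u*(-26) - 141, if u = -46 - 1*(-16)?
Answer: 639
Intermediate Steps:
u = -30 (u = -46 + 16 = -30)
u*(-26) - 141 = -30*(-26) - 141 = 780 - 141 = 639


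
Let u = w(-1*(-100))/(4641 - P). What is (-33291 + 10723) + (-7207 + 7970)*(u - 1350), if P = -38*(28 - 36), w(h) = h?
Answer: -4565127966/4337 ≈ -1.0526e+6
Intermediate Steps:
P = 304 (P = -38*(-8) = 304)
u = 100/4337 (u = (-1*(-100))/(4641 - 1*304) = 100/(4641 - 304) = 100/4337 ≈ 0.023057)
(-33291 + 10723) + (-7207 + 7970)*(u - 1350) = (-33291 + 10723) + (-7207 + 7970)*(100/4337 - 1350) = -22568 + 763*(-5854850/4337) = -22568 - 4467250550/4337 = -4565127966/4337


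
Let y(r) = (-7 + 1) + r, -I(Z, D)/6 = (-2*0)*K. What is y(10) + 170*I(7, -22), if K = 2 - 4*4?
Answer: 4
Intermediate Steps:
K = -14 (K = 2 - 16 = -14)
I(Z, D) = 0 (I(Z, D) = -6*(-2*0)*(-14) = -0*(-14) = -6*0 = 0)
y(r) = -6 + r
y(10) + 170*I(7, -22) = (-6 + 10) + 170*0 = 4 + 0 = 4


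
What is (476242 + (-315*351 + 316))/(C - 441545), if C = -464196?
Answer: -365993/905741 ≈ -0.40408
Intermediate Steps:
(476242 + (-315*351 + 316))/(C - 441545) = (476242 + (-315*351 + 316))/(-464196 - 441545) = (476242 + (-110565 + 316))/(-905741) = (476242 - 110249)*(-1/905741) = 365993*(-1/905741) = -365993/905741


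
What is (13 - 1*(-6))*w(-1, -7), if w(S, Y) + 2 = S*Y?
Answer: 95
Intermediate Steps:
w(S, Y) = -2 + S*Y
(13 - 1*(-6))*w(-1, -7) = (13 - 1*(-6))*(-2 - 1*(-7)) = (13 + 6)*(-2 + 7) = 19*5 = 95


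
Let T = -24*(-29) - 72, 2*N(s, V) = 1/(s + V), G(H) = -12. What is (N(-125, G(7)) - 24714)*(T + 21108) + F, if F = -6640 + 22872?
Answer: -73578383858/137 ≈ -5.3707e+8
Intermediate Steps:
N(s, V) = 1/(2*(V + s)) (N(s, V) = 1/(2*(s + V)) = 1/(2*(V + s)))
T = 624 (T = 696 - 72 = 624)
F = 16232
(N(-125, G(7)) - 24714)*(T + 21108) + F = (1/(2*(-12 - 125)) - 24714)*(624 + 21108) + 16232 = ((½)/(-137) - 24714)*21732 + 16232 = ((½)*(-1/137) - 24714)*21732 + 16232 = (-1/274 - 24714)*21732 + 16232 = -6771637/274*21732 + 16232 = -73580607642/137 + 16232 = -73578383858/137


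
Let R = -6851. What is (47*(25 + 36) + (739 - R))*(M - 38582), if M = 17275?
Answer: -222807299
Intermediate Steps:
(47*(25 + 36) + (739 - R))*(M - 38582) = (47*(25 + 36) + (739 - 1*(-6851)))*(17275 - 38582) = (47*61 + (739 + 6851))*(-21307) = (2867 + 7590)*(-21307) = 10457*(-21307) = -222807299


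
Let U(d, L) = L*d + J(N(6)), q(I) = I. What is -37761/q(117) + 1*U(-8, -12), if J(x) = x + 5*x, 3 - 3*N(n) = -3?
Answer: -8375/39 ≈ -214.74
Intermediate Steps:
N(n) = 2 (N(n) = 1 - 1/3*(-3) = 1 + 1 = 2)
J(x) = 6*x
U(d, L) = 12 + L*d (U(d, L) = L*d + 6*2 = L*d + 12 = 12 + L*d)
-37761/q(117) + 1*U(-8, -12) = -37761/117 + 1*(12 - 12*(-8)) = -37761*1/117 + 1*(12 + 96) = -12587/39 + 1*108 = -12587/39 + 108 = -8375/39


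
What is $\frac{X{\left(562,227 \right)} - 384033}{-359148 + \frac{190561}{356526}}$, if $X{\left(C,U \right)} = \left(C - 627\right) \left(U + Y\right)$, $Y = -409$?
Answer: $\frac{132700046778}{128045409287} \approx 1.0364$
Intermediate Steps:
$X{\left(C,U \right)} = \left(-627 + C\right) \left(-409 + U\right)$ ($X{\left(C,U \right)} = \left(C - 627\right) \left(U - 409\right) = \left(-627 + C\right) \left(-409 + U\right)$)
$\frac{X{\left(562,227 \right)} - 384033}{-359148 + \frac{190561}{356526}} = \frac{\left(256443 - 142329 - 229858 + 562 \cdot 227\right) - 384033}{-359148 + \frac{190561}{356526}} = \frac{\left(256443 - 142329 - 229858 + 127574\right) - 384033}{-359148 + 190561 \cdot \frac{1}{356526}} = \frac{11830 - 384033}{-359148 + \frac{190561}{356526}} = - \frac{372203}{- \frac{128045409287}{356526}} = \left(-372203\right) \left(- \frac{356526}{128045409287}\right) = \frac{132700046778}{128045409287}$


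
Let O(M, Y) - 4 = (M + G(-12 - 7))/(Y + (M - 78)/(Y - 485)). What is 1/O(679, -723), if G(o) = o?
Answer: 174797/539732 ≈ 0.32386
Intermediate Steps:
O(M, Y) = 4 + (-19 + M)/(Y + (-78 + M)/(-485 + Y)) (O(M, Y) = 4 + (M + (-12 - 7))/(Y + (M - 78)/(Y - 485)) = 4 + (M - 19)/(Y + (-78 + M)/(-485 + Y)) = 4 + (-19 + M)/(Y + (-78 + M)/(-485 + Y)))
1/O(679, -723) = 1/((8903 - 1959*(-723) - 481*679 + 4*(-723)**2 + 679*(-723))/(-78 + 679 + (-723)**2 - 485*(-723))) = 1/((8903 + 1416357 - 326599 + 4*522729 - 490917)/(-78 + 679 + 522729 + 350655)) = 1/((8903 + 1416357 - 326599 + 2090916 - 490917)/873985) = 1/((1/873985)*2698660) = 1/(539732/174797) = 174797/539732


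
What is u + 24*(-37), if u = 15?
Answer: -873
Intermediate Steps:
u + 24*(-37) = 15 + 24*(-37) = 15 - 888 = -873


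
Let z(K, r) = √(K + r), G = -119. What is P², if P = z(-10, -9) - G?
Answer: (119 + I*√19)² ≈ 14142.0 + 1037.4*I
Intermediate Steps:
P = 119 + I*√19 (P = √(-10 - 9) - 1*(-119) = √(-19) + 119 = I*√19 + 119 = 119 + I*√19 ≈ 119.0 + 4.3589*I)
P² = (119 + I*√19)²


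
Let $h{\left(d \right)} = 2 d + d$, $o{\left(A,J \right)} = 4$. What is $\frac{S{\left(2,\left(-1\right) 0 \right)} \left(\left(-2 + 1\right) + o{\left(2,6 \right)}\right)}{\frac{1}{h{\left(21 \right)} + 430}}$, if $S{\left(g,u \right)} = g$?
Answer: $2958$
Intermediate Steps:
$h{\left(d \right)} = 3 d$
$\frac{S{\left(2,\left(-1\right) 0 \right)} \left(\left(-2 + 1\right) + o{\left(2,6 \right)}\right)}{\frac{1}{h{\left(21 \right)} + 430}} = \frac{2 \left(\left(-2 + 1\right) + 4\right)}{\frac{1}{3 \cdot 21 + 430}} = \frac{2 \left(-1 + 4\right)}{\frac{1}{63 + 430}} = \frac{2 \cdot 3}{\frac{1}{493}} = 6 \frac{1}{\frac{1}{493}} = 6 \cdot 493 = 2958$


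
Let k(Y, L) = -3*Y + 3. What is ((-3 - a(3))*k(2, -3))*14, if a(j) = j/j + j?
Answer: 294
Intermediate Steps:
a(j) = 1 + j
k(Y, L) = 3 - 3*Y
((-3 - a(3))*k(2, -3))*14 = ((-3 - (1 + 3))*(3 - 3*2))*14 = ((-3 - 1*4)*(3 - 6))*14 = ((-3 - 4)*(-3))*14 = -7*(-3)*14 = 21*14 = 294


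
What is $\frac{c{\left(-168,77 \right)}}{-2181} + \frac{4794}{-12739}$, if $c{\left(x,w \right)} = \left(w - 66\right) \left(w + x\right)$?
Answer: $\frac{2296025}{27783759} \approx 0.082639$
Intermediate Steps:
$c{\left(x,w \right)} = \left(-66 + w\right) \left(w + x\right)$
$\frac{c{\left(-168,77 \right)}}{-2181} + \frac{4794}{-12739} = \frac{77^{2} - 5082 - -11088 + 77 \left(-168\right)}{-2181} + \frac{4794}{-12739} = \left(5929 - 5082 + 11088 - 12936\right) \left(- \frac{1}{2181}\right) + 4794 \left(- \frac{1}{12739}\right) = \left(-1001\right) \left(- \frac{1}{2181}\right) - \frac{4794}{12739} = \frac{1001}{2181} - \frac{4794}{12739} = \frac{2296025}{27783759}$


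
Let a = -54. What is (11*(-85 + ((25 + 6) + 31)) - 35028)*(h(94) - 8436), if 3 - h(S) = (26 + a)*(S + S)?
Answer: 111805489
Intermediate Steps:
h(S) = 3 + 56*S (h(S) = 3 - (26 - 54)*(S + S) = 3 - (-28)*2*S = 3 - (-56)*S = 3 + 56*S)
(11*(-85 + ((25 + 6) + 31)) - 35028)*(h(94) - 8436) = (11*(-85 + ((25 + 6) + 31)) - 35028)*((3 + 56*94) - 8436) = (11*(-85 + (31 + 31)) - 35028)*((3 + 5264) - 8436) = (11*(-85 + 62) - 35028)*(5267 - 8436) = (11*(-23) - 35028)*(-3169) = (-253 - 35028)*(-3169) = -35281*(-3169) = 111805489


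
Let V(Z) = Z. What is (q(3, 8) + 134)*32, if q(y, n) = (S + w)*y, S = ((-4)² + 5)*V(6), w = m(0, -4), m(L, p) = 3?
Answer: 16672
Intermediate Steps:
w = 3
S = 126 (S = ((-4)² + 5)*6 = (16 + 5)*6 = 21*6 = 126)
q(y, n) = 129*y (q(y, n) = (126 + 3)*y = 129*y)
(q(3, 8) + 134)*32 = (129*3 + 134)*32 = (387 + 134)*32 = 521*32 = 16672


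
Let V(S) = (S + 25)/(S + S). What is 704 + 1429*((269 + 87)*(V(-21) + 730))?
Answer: 7797736256/21 ≈ 3.7132e+8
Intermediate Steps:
V(S) = (25 + S)/(2*S) (V(S) = (25 + S)/((2*S)) = (25 + S)*(1/(2*S)) = (25 + S)/(2*S))
704 + 1429*((269 + 87)*(V(-21) + 730)) = 704 + 1429*((269 + 87)*((½)*(25 - 21)/(-21) + 730)) = 704 + 1429*(356*((½)*(-1/21)*4 + 730)) = 704 + 1429*(356*(-2/21 + 730)) = 704 + 1429*(356*(15328/21)) = 704 + 1429*(5456768/21) = 704 + 7797721472/21 = 7797736256/21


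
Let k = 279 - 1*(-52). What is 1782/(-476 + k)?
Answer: -1782/145 ≈ -12.290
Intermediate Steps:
k = 331 (k = 279 + 52 = 331)
1782/(-476 + k) = 1782/(-476 + 331) = 1782/(-145) = -1/145*1782 = -1782/145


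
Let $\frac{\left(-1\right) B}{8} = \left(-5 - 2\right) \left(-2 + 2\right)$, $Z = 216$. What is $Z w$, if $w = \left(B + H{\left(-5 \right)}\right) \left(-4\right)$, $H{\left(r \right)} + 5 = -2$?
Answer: $6048$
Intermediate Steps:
$H{\left(r \right)} = -7$ ($H{\left(r \right)} = -5 - 2 = -7$)
$B = 0$ ($B = - 8 \left(-5 - 2\right) \left(-2 + 2\right) = - 8 \left(\left(-7\right) 0\right) = \left(-8\right) 0 = 0$)
$w = 28$ ($w = \left(0 - 7\right) \left(-4\right) = \left(-7\right) \left(-4\right) = 28$)
$Z w = 216 \cdot 28 = 6048$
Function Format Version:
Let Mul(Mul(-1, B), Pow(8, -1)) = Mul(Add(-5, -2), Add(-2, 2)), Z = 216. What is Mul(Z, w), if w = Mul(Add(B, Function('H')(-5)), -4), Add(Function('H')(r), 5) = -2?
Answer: 6048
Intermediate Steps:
Function('H')(r) = -7 (Function('H')(r) = Add(-5, -2) = -7)
B = 0 (B = Mul(-8, Mul(Add(-5, -2), Add(-2, 2))) = Mul(-8, Mul(-7, 0)) = Mul(-8, 0) = 0)
w = 28 (w = Mul(Add(0, -7), -4) = Mul(-7, -4) = 28)
Mul(Z, w) = Mul(216, 28) = 6048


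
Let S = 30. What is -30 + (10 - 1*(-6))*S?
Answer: 450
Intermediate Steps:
-30 + (10 - 1*(-6))*S = -30 + (10 - 1*(-6))*30 = -30 + (10 + 6)*30 = -30 + 16*30 = -30 + 480 = 450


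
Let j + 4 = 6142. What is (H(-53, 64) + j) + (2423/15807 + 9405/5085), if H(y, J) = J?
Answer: 11081534044/1786191 ≈ 6204.0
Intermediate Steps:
j = 6138 (j = -4 + 6142 = 6138)
(H(-53, 64) + j) + (2423/15807 + 9405/5085) = (64 + 6138) + (2423/15807 + 9405/5085) = 6202 + (2423*(1/15807) + 9405*(1/5085)) = 6202 + (2423/15807 + 209/113) = 6202 + 3577462/1786191 = 11081534044/1786191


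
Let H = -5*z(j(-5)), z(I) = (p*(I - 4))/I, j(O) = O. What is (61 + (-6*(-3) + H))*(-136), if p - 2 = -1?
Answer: -9520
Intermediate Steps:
p = 1 (p = 2 - 1 = 1)
z(I) = (-4 + I)/I (z(I) = (1*(I - 4))/I = (1*(-4 + I))/I = (-4 + I)/I)
H = -9 (H = -5*(-4 - 5)/(-5) = -(-1)*(-9) = -5*9/5 = -9)
(61 + (-6*(-3) + H))*(-136) = (61 + (-6*(-3) - 9))*(-136) = (61 + (18 - 9))*(-136) = (61 + 9)*(-136) = 70*(-136) = -9520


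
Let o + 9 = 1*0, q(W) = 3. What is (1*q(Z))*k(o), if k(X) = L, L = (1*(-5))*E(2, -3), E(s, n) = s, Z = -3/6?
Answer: -30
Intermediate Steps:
Z = -1/2 (Z = -3*1/6 = -1/2 ≈ -0.50000)
o = -9 (o = -9 + 1*0 = -9 + 0 = -9)
L = -10 (L = (1*(-5))*2 = -5*2 = -10)
k(X) = -10
(1*q(Z))*k(o) = (1*3)*(-10) = 3*(-10) = -30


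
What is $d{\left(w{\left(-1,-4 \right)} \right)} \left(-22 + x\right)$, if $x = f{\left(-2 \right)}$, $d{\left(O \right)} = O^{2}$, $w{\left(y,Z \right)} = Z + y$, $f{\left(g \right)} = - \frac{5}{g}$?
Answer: $- \frac{975}{2} \approx -487.5$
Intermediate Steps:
$x = \frac{5}{2}$ ($x = - \frac{5}{-2} = \left(-5\right) \left(- \frac{1}{2}\right) = \frac{5}{2} \approx 2.5$)
$d{\left(w{\left(-1,-4 \right)} \right)} \left(-22 + x\right) = \left(-4 - 1\right)^{2} \left(-22 + \frac{5}{2}\right) = \left(-5\right)^{2} \left(- \frac{39}{2}\right) = 25 \left(- \frac{39}{2}\right) = - \frac{975}{2}$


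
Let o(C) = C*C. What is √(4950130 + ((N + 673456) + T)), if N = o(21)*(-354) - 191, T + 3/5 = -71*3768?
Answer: √129993810/5 ≈ 2280.3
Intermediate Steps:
T = -1337643/5 (T = -⅗ - 71*3768 = -⅗ - 267528 = -1337643/5 ≈ -2.6753e+5)
o(C) = C²
N = -156305 (N = 21²*(-354) - 191 = 441*(-354) - 191 = -156114 - 191 = -156305)
√(4950130 + ((N + 673456) + T)) = √(4950130 + ((-156305 + 673456) - 1337643/5)) = √(4950130 + (517151 - 1337643/5)) = √(4950130 + 1248112/5) = √(25998762/5) = √129993810/5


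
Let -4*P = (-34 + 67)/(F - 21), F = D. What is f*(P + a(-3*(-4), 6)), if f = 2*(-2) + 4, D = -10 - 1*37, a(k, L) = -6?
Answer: 0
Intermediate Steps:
D = -47 (D = -10 - 37 = -47)
f = 0 (f = -4 + 4 = 0)
F = -47
P = 33/272 (P = -(-34 + 67)/(4*(-47 - 21)) = -33/(4*(-68)) = -33*(-1)/(4*68) = -¼*(-33/68) = 33/272 ≈ 0.12132)
f*(P + a(-3*(-4), 6)) = 0*(33/272 - 6) = 0*(-1599/272) = 0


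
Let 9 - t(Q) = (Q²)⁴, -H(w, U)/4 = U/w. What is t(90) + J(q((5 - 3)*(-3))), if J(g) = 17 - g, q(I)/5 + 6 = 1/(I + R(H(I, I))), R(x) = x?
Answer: -8609344199999887/2 ≈ -4.3047e+15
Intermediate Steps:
H(w, U) = -4*U/w
t(Q) = 9 - Q⁸ (t(Q) = 9 - (Q²)⁴ = 9 - Q⁸)
q(I) = -30 + 5/(-4 + I) (q(I) = -30 + 5/(I - 4*I/I) = -30 + 5/(I - 4) = -30 + 5/(-4 + I))
t(90) + J(q((5 - 3)*(-3))) = (9 - 1*90⁸) + (17 - 5*(25 - 6*(5 - 3)*(-3))/(-4 + (5 - 3)*(-3))) = (9 - 1*4304672100000000) + (17 - 5*(25 - 12*(-3))/(-4 + 2*(-3))) = (9 - 4304672100000000) + (17 - 5*(25 - 6*(-6))/(-4 - 6)) = -4304672099999991 + (17 - 5*(25 + 36)/(-10)) = -4304672099999991 + (17 - 5*(-1)*61/10) = -4304672099999991 + (17 - 1*(-61/2)) = -4304672099999991 + (17 + 61/2) = -4304672099999991 + 95/2 = -8609344199999887/2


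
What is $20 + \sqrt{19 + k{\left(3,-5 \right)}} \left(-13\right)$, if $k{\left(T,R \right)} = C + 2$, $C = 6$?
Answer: $20 - 39 \sqrt{3} \approx -47.55$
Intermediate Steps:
$k{\left(T,R \right)} = 8$ ($k{\left(T,R \right)} = 6 + 2 = 8$)
$20 + \sqrt{19 + k{\left(3,-5 \right)}} \left(-13\right) = 20 + \sqrt{19 + 8} \left(-13\right) = 20 + \sqrt{27} \left(-13\right) = 20 + 3 \sqrt{3} \left(-13\right) = 20 - 39 \sqrt{3}$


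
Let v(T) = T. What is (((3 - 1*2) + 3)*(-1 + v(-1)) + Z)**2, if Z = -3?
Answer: 121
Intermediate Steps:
(((3 - 1*2) + 3)*(-1 + v(-1)) + Z)**2 = (((3 - 1*2) + 3)*(-1 - 1) - 3)**2 = (((3 - 2) + 3)*(-2) - 3)**2 = ((1 + 3)*(-2) - 3)**2 = (4*(-2) - 3)**2 = (-8 - 3)**2 = (-11)**2 = 121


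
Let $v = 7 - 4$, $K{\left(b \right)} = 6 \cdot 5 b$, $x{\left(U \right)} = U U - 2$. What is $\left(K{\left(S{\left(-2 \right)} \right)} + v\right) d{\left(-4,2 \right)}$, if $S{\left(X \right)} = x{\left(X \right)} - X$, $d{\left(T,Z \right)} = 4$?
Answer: $492$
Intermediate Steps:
$x{\left(U \right)} = -2 + U^{2}$ ($x{\left(U \right)} = U^{2} - 2 = -2 + U^{2}$)
$S{\left(X \right)} = -2 + X^{2} - X$ ($S{\left(X \right)} = \left(-2 + X^{2}\right) - X = -2 + X^{2} - X$)
$K{\left(b \right)} = 30 b$
$v = 3$ ($v = 7 - 4 = 3$)
$\left(K{\left(S{\left(-2 \right)} \right)} + v\right) d{\left(-4,2 \right)} = \left(30 \left(-2 + \left(-2\right)^{2} - -2\right) + 3\right) 4 = \left(30 \left(-2 + 4 + 2\right) + 3\right) 4 = \left(30 \cdot 4 + 3\right) 4 = \left(120 + 3\right) 4 = 123 \cdot 4 = 492$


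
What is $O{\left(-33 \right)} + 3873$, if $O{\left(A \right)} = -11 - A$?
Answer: $3895$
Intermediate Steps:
$O{\left(-33 \right)} + 3873 = \left(-11 - -33\right) + 3873 = \left(-11 + 33\right) + 3873 = 22 + 3873 = 3895$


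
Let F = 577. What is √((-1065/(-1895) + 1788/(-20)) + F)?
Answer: √1753001965/1895 ≈ 22.094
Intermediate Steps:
√((-1065/(-1895) + 1788/(-20)) + F) = √((-1065/(-1895) + 1788/(-20)) + 577) = √((-1065*(-1/1895) + 1788*(-1/20)) + 577) = √((213/379 - 447/5) + 577) = √(-168348/1895 + 577) = √(925067/1895) = √1753001965/1895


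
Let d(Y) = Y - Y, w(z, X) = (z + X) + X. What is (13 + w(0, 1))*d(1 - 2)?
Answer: 0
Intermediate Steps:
w(z, X) = z + 2*X (w(z, X) = (X + z) + X = z + 2*X)
d(Y) = 0
(13 + w(0, 1))*d(1 - 2) = (13 + (0 + 2*1))*0 = (13 + (0 + 2))*0 = (13 + 2)*0 = 15*0 = 0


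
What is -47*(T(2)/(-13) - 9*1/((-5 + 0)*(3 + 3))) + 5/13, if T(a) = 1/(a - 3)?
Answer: -2253/130 ≈ -17.331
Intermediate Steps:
T(a) = 1/(-3 + a)
-47*(T(2)/(-13) - 9*1/((-5 + 0)*(3 + 3))) + 5/13 = -47*(1/((-3 + 2)*(-13)) - 9*1/((-5 + 0)*(3 + 3))) + 5/13 = -47*(-1/13/(-1) - 9/((-5*6))) + 5*(1/13) = -47*(-1*(-1/13) - 9/(-30)) + 5/13 = -47*(1/13 - 9*(-1/30)) + 5/13 = -47*(1/13 + 3/10) + 5/13 = -47*49/130 + 5/13 = -2303/130 + 5/13 = -2253/130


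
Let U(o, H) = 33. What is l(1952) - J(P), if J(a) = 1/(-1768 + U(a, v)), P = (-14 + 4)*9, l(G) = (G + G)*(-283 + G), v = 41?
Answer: 11304871361/1735 ≈ 6.5158e+6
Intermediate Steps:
l(G) = 2*G*(-283 + G) (l(G) = (2*G)*(-283 + G) = 2*G*(-283 + G))
P = -90 (P = -10*9 = -90)
J(a) = -1/1735 (J(a) = 1/(-1768 + 33) = 1/(-1735) = -1/1735)
l(1952) - J(P) = 2*1952*(-283 + 1952) - 1*(-1/1735) = 2*1952*1669 + 1/1735 = 6515776 + 1/1735 = 11304871361/1735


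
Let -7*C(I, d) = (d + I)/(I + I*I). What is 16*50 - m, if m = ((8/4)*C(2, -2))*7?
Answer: 800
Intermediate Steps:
C(I, d) = -(I + d)/(7*(I + I²)) (C(I, d) = -(d + I)/(7*(I + I*I)) = -(I + d)/(7*(I + I²)))
m = 0 (m = ((8/4)*((⅐)*(-1*2 - 1*(-2))/(2*(1 + 2))))*7 = ((8*(¼))*((⅐)*(½)*(-2 + 2)/3))*7 = (2*((⅐)*(½)*(⅓)*0))*7 = (2*0)*7 = 0*7 = 0)
16*50 - m = 16*50 - 1*0 = 800 + 0 = 800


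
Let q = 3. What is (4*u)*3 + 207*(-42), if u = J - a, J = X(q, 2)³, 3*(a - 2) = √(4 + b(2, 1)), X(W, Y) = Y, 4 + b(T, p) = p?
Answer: -8626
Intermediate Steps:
b(T, p) = -4 + p
a = 7/3 (a = 2 + √(4 + (-4 + 1))/3 = 2 + √(4 - 3)/3 = 2 + √1/3 = 2 + (⅓)*1 = 2 + ⅓ = 7/3 ≈ 2.3333)
J = 8 (J = 2³ = 8)
u = 17/3 (u = 8 - 1*7/3 = 8 - 7/3 = 17/3 ≈ 5.6667)
(4*u)*3 + 207*(-42) = (4*(17/3))*3 + 207*(-42) = (68/3)*3 - 8694 = 68 - 8694 = -8626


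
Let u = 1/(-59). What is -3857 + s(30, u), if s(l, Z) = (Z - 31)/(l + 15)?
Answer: -682811/177 ≈ -3857.7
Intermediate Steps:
u = -1/59 ≈ -0.016949
s(l, Z) = (-31 + Z)/(15 + l)
-3857 + s(30, u) = -3857 + (-31 - 1/59)/(15 + 30) = -3857 - 1830/59/45 = -3857 + (1/45)*(-1830/59) = -3857 - 122/177 = -682811/177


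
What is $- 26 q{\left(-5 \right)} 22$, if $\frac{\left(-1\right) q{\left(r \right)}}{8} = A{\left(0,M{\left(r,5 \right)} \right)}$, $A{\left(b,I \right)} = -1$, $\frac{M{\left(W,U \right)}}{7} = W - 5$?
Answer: $-4576$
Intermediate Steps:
$M{\left(W,U \right)} = -35 + 7 W$ ($M{\left(W,U \right)} = 7 \left(W - 5\right) = 7 \left(-5 + W\right) = -35 + 7 W$)
$q{\left(r \right)} = 8$ ($q{\left(r \right)} = \left(-8\right) \left(-1\right) = 8$)
$- 26 q{\left(-5 \right)} 22 = \left(-26\right) 8 \cdot 22 = \left(-208\right) 22 = -4576$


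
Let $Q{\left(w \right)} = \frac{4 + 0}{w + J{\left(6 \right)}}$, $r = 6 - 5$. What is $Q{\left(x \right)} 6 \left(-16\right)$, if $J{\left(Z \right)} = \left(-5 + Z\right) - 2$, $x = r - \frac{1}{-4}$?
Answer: $-1536$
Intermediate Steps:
$r = 1$ ($r = 6 - 5 = 1$)
$x = \frac{5}{4}$ ($x = 1 - \frac{1}{-4} = 1 - - \frac{1}{4} = 1 + \frac{1}{4} = \frac{5}{4} \approx 1.25$)
$J{\left(Z \right)} = -7 + Z$
$Q{\left(w \right)} = \frac{4}{-1 + w}$ ($Q{\left(w \right)} = \frac{4 + 0}{w + \left(-7 + 6\right)} = \frac{4}{w - 1} = \frac{4}{-1 + w}$)
$Q{\left(x \right)} 6 \left(-16\right) = \frac{4}{-1 + \frac{5}{4}} \cdot 6 \left(-16\right) = 4 \frac{1}{\frac{1}{4}} \cdot 6 \left(-16\right) = 4 \cdot 4 \cdot 6 \left(-16\right) = 16 \cdot 6 \left(-16\right) = 96 \left(-16\right) = -1536$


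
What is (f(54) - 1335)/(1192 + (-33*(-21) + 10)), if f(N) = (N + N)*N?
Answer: 4497/1895 ≈ 2.3731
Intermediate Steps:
f(N) = 2*N**2 (f(N) = (2*N)*N = 2*N**2)
(f(54) - 1335)/(1192 + (-33*(-21) + 10)) = (2*54**2 - 1335)/(1192 + (-33*(-21) + 10)) = (2*2916 - 1335)/(1192 + (693 + 10)) = (5832 - 1335)/(1192 + 703) = 4497/1895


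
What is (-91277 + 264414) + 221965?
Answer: 395102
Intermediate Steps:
(-91277 + 264414) + 221965 = 173137 + 221965 = 395102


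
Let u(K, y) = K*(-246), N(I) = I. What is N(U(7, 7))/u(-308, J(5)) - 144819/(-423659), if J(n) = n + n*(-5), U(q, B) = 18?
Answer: 1830045309/5349965852 ≈ 0.34207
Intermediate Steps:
J(n) = -4*n (J(n) = n - 5*n = -4*n)
u(K, y) = -246*K
N(U(7, 7))/u(-308, J(5)) - 144819/(-423659) = 18/((-246*(-308))) - 144819/(-423659) = 18/75768 - 144819*(-1/423659) = 18*(1/75768) + 144819/423659 = 3/12628 + 144819/423659 = 1830045309/5349965852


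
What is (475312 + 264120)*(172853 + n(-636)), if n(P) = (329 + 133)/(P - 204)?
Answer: 639063164042/5 ≈ 1.2781e+11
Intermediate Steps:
n(P) = 462/(-204 + P)
(475312 + 264120)*(172853 + n(-636)) = (475312 + 264120)*(172853 + 462/(-204 - 636)) = 739432*(172853 + 462/(-840)) = 739432*(172853 + 462*(-1/840)) = 739432*(172853 - 11/20) = 739432*(3457049/20) = 639063164042/5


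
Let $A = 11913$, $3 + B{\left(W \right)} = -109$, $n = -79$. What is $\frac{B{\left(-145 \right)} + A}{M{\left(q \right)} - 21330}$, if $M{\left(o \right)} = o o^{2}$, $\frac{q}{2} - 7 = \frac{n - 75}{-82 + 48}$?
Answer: $- \frac{57978313}{44558002} \approx -1.3012$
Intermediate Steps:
$B{\left(W \right)} = -112$ ($B{\left(W \right)} = -3 - 109 = -112$)
$q = \frac{392}{17}$ ($q = 14 + 2 \frac{-79 - 75}{-82 + 48} = 14 + 2 \left(- \frac{154}{-34}\right) = 14 + 2 \left(\left(-154\right) \left(- \frac{1}{34}\right)\right) = 14 + 2 \cdot \frac{77}{17} = 14 + \frac{154}{17} = \frac{392}{17} \approx 23.059$)
$M{\left(o \right)} = o^{3}$
$\frac{B{\left(-145 \right)} + A}{M{\left(q \right)} - 21330} = \frac{-112 + 11913}{\left(\frac{392}{17}\right)^{3} - 21330} = \frac{11801}{\frac{60236288}{4913} - 21330} = \frac{11801}{- \frac{44558002}{4913}} = 11801 \left(- \frac{4913}{44558002}\right) = - \frac{57978313}{44558002}$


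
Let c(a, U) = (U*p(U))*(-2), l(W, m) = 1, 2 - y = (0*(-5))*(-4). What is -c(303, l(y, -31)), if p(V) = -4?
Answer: -8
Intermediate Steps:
y = 2 (y = 2 - 0*(-5)*(-4) = 2 - 0*(-4) = 2 - 1*0 = 2 + 0 = 2)
c(a, U) = 8*U (c(a, U) = (U*(-4))*(-2) = -4*U*(-2) = 8*U)
-c(303, l(y, -31)) = -8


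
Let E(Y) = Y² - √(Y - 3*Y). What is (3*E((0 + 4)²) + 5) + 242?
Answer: 1015 - 12*I*√2 ≈ 1015.0 - 16.971*I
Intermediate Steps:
E(Y) = Y² - √2*√(-Y) (E(Y) = Y² - √(-2*Y) = Y² - √2*√(-Y))
(3*E((0 + 4)²) + 5) + 242 = (3*(((0 + 4)²)² - √2*√(-(0 + 4)²)) + 5) + 242 = (3*((4²)² - √2*√(-1*4²)) + 5) + 242 = (3*(16² - √2*√(-1*16)) + 5) + 242 = (3*(256 - √2*√(-16)) + 5) + 242 = (3*(256 - √2*4*I) + 5) + 242 = (3*(256 - 4*I*√2) + 5) + 242 = ((768 - 12*I*√2) + 5) + 242 = (773 - 12*I*√2) + 242 = 1015 - 12*I*√2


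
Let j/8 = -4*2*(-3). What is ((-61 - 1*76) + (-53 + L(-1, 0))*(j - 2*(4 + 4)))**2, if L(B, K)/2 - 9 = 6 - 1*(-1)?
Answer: 14691889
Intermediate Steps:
L(B, K) = 32 (L(B, K) = 18 + 2*(6 - 1*(-1)) = 18 + 2*(6 + 1) = 18 + 2*7 = 18 + 14 = 32)
j = 192 (j = 8*(-4*2*(-3)) = 8*(-8*(-3)) = 8*24 = 192)
((-61 - 1*76) + (-53 + L(-1, 0))*(j - 2*(4 + 4)))**2 = ((-61 - 1*76) + (-53 + 32)*(192 - 2*(4 + 4)))**2 = ((-61 - 76) - 21*(192 - 2*8))**2 = (-137 - 21*(192 - 16))**2 = (-137 - 21*176)**2 = (-137 - 3696)**2 = (-3833)**2 = 14691889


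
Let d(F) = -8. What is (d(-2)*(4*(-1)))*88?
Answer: 2816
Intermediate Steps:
(d(-2)*(4*(-1)))*88 = -32*(-1)*88 = -8*(-4)*88 = 32*88 = 2816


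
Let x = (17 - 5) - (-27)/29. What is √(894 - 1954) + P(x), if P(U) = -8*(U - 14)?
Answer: 248/29 + 2*I*√265 ≈ 8.5517 + 32.558*I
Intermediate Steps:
x = 375/29 (x = 12 - (-27)/29 = 12 - 1*(-27/29) = 12 + 27/29 = 375/29 ≈ 12.931)
P(U) = 112 - 8*U (P(U) = -8*(-14 + U) = 112 - 8*U)
√(894 - 1954) + P(x) = √(894 - 1954) + (112 - 8*375/29) = √(-1060) + (112 - 3000/29) = 2*I*√265 + 248/29 = 248/29 + 2*I*√265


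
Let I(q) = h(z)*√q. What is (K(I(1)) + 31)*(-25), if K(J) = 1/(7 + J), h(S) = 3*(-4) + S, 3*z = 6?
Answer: -2300/3 ≈ -766.67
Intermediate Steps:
z = 2 (z = (⅓)*6 = 2)
h(S) = -12 + S
I(q) = -10*√q (I(q) = (-12 + 2)*√q = -10*√q)
(K(I(1)) + 31)*(-25) = (1/(7 - 10*√1) + 31)*(-25) = (1/(7 - 10*1) + 31)*(-25) = (1/(7 - 10) + 31)*(-25) = (1/(-3) + 31)*(-25) = (-⅓ + 31)*(-25) = (92/3)*(-25) = -2300/3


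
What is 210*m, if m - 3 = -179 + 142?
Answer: -7140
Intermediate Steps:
m = -34 (m = 3 + (-179 + 142) = 3 - 37 = -34)
210*m = 210*(-34) = -7140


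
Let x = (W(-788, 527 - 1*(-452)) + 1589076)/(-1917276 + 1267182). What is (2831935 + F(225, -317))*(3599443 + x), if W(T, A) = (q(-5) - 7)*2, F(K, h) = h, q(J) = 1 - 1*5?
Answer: 34154198476198636/3351 ≈ 1.0192e+13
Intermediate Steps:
q(J) = -4 (q(J) = 1 - 5 = -4)
W(T, A) = -22 (W(T, A) = (-4 - 7)*2 = -11*2 = -22)
x = -8191/3351 (x = (-22 + 1589076)/(-1917276 + 1267182) = 1589054/(-650094) = 1589054*(-1/650094) = -8191/3351 ≈ -2.4443)
(2831935 + F(225, -317))*(3599443 + x) = (2831935 - 317)*(3599443 - 8191/3351) = 2831618*(12061725302/3351) = 34154198476198636/3351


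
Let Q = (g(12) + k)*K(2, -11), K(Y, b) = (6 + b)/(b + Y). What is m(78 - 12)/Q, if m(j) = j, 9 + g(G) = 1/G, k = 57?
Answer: 7128/2885 ≈ 2.4707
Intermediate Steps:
g(G) = -9 + 1/G
K(Y, b) = (6 + b)/(Y + b)
Q = 2885/108 (Q = ((-9 + 1/12) + 57)*((6 - 11)/(2 - 11)) = ((-9 + 1/12) + 57)*(-5/(-9)) = (-107/12 + 57)*(-⅑*(-5)) = (577/12)*(5/9) = 2885/108 ≈ 26.713)
m(78 - 12)/Q = (78 - 12)/(2885/108) = 66*(108/2885) = 7128/2885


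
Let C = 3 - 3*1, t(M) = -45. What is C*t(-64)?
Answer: 0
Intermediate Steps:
C = 0 (C = 3 - 3 = 0)
C*t(-64) = 0*(-45) = 0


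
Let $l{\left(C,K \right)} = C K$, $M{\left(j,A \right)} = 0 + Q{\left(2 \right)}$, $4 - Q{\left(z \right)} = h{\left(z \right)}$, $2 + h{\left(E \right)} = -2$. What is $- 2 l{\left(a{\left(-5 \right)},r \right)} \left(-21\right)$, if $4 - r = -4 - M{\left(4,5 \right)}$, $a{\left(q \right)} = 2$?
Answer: $1344$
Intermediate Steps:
$h{\left(E \right)} = -4$ ($h{\left(E \right)} = -2 - 2 = -4$)
$Q{\left(z \right)} = 8$ ($Q{\left(z \right)} = 4 - -4 = 4 + 4 = 8$)
$M{\left(j,A \right)} = 8$ ($M{\left(j,A \right)} = 0 + 8 = 8$)
$r = 16$ ($r = 4 - \left(-4 - 8\right) = 4 - -12 = 4 + 12 = 16$)
$- 2 l{\left(a{\left(-5 \right)},r \right)} \left(-21\right) = - 2 \cdot 2 \cdot 16 \left(-21\right) = \left(-2\right) 32 \left(-21\right) = \left(-64\right) \left(-21\right) = 1344$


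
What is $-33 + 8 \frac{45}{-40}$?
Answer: $-42$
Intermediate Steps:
$-33 + 8 \frac{45}{-40} = -33 + 8 \cdot 45 \left(- \frac{1}{40}\right) = -33 + 8 \left(- \frac{9}{8}\right) = -33 - 9 = -42$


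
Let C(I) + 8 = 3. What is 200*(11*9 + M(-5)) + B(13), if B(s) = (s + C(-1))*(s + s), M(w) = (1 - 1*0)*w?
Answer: 19008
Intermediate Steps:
M(w) = w (M(w) = (1 + 0)*w = 1*w = w)
C(I) = -5 (C(I) = -8 + 3 = -5)
B(s) = 2*s*(-5 + s) (B(s) = (s - 5)*(s + s) = (-5 + s)*(2*s) = 2*s*(-5 + s))
200*(11*9 + M(-5)) + B(13) = 200*(11*9 - 5) + 2*13*(-5 + 13) = 200*(99 - 5) + 2*13*8 = 200*94 + 208 = 18800 + 208 = 19008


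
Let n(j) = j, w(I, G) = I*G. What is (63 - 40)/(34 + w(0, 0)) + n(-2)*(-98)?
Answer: 6687/34 ≈ 196.68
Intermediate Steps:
w(I, G) = G*I
(63 - 40)/(34 + w(0, 0)) + n(-2)*(-98) = (63 - 40)/(34 + 0*0) - 2*(-98) = 23/(34 + 0) + 196 = 23/34 + 196 = 6687/34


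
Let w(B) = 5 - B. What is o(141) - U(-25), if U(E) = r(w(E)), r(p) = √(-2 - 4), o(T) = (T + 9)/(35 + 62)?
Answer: 150/97 - I*√6 ≈ 1.5464 - 2.4495*I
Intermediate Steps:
o(T) = 9/97 + T/97 (o(T) = (9 + T)/97 = (9 + T)*(1/97) = 9/97 + T/97)
r(p) = I*√6 (r(p) = √(-6) = I*√6)
U(E) = I*√6
o(141) - U(-25) = (9/97 + (1/97)*141) - I*√6 = (9/97 + 141/97) - I*√6 = 150/97 - I*√6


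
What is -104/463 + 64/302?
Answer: -888/69913 ≈ -0.012701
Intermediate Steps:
-104/463 + 64/302 = -104*1/463 + 64*(1/302) = -104/463 + 32/151 = -888/69913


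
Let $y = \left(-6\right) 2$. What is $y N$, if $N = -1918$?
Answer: $23016$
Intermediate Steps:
$y = -12$
$y N = \left(-12\right) \left(-1918\right) = 23016$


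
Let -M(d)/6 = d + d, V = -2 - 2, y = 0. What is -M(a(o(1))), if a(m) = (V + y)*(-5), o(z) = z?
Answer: 240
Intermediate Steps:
V = -4
a(m) = 20 (a(m) = (-4 + 0)*(-5) = -4*(-5) = 20)
M(d) = -12*d (M(d) = -6*(d + d) = -12*d)
-M(a(o(1))) = -(-12)*20 = -1*(-240) = 240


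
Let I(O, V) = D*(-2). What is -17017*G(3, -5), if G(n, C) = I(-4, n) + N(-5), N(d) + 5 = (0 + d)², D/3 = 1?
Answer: -238238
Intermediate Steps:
D = 3 (D = 3*1 = 3)
N(d) = -5 + d² (N(d) = -5 + (0 + d)² = -5 + d²)
I(O, V) = -6 (I(O, V) = 3*(-2) = -6)
G(n, C) = 14 (G(n, C) = -6 + (-5 + (-5)²) = -6 + (-5 + 25) = -6 + 20 = 14)
-17017*G(3, -5) = -17017*14 = -238238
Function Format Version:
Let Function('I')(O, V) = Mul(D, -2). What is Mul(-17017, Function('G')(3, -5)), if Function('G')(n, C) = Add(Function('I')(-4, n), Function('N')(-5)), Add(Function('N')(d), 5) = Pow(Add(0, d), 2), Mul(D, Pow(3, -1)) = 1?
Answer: -238238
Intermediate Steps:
D = 3 (D = Mul(3, 1) = 3)
Function('N')(d) = Add(-5, Pow(d, 2)) (Function('N')(d) = Add(-5, Pow(Add(0, d), 2)) = Add(-5, Pow(d, 2)))
Function('I')(O, V) = -6 (Function('I')(O, V) = Mul(3, -2) = -6)
Function('G')(n, C) = 14 (Function('G')(n, C) = Add(-6, Add(-5, Pow(-5, 2))) = Add(-6, Add(-5, 25)) = Add(-6, 20) = 14)
Mul(-17017, Function('G')(3, -5)) = Mul(-17017, 14) = -238238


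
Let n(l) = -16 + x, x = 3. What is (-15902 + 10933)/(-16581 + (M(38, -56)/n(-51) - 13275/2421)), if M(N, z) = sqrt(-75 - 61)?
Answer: 251973335542669/841085032609430 - 4674303517*I*sqrt(34)/1682170065218860 ≈ 0.29958 - 1.6203e-5*I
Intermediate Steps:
M(N, z) = 2*I*sqrt(34) (M(N, z) = sqrt(-136) = 2*I*sqrt(34))
n(l) = -13 (n(l) = -16 + 3 = -13)
(-15902 + 10933)/(-16581 + (M(38, -56)/n(-51) - 13275/2421)) = (-15902 + 10933)/(-16581 + ((2*I*sqrt(34))/(-13) - 13275/2421)) = -4969/(-16581 + ((2*I*sqrt(34))*(-1/13) - 13275*1/2421)) = -4969/(-16581 + (-2*I*sqrt(34)/13 - 1475/269)) = -4969/(-16581 + (-1475/269 - 2*I*sqrt(34)/13)) = -4969/(-4461764/269 - 2*I*sqrt(34)/13)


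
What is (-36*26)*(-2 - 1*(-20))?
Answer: -16848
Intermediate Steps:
(-36*26)*(-2 - 1*(-20)) = -936*(-2 + 20) = -936*18 = -16848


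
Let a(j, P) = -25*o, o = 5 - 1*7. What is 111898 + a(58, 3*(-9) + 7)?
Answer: 111948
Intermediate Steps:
o = -2 (o = 5 - 7 = -2)
a(j, P) = 50 (a(j, P) = -25*(-2) = 50)
111898 + a(58, 3*(-9) + 7) = 111898 + 50 = 111948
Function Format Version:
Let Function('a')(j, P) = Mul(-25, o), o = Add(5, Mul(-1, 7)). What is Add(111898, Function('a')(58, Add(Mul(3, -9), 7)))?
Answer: 111948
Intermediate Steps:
o = -2 (o = Add(5, -7) = -2)
Function('a')(j, P) = 50 (Function('a')(j, P) = Mul(-25, -2) = 50)
Add(111898, Function('a')(58, Add(Mul(3, -9), 7))) = Add(111898, 50) = 111948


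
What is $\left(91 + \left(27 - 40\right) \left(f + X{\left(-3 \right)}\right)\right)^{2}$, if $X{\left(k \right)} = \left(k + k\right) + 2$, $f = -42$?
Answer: $474721$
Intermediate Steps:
$X{\left(k \right)} = 2 + 2 k$ ($X{\left(k \right)} = 2 k + 2 = 2 + 2 k$)
$\left(91 + \left(27 - 40\right) \left(f + X{\left(-3 \right)}\right)\right)^{2} = \left(91 + \left(27 - 40\right) \left(-42 + \left(2 + 2 \left(-3\right)\right)\right)\right)^{2} = \left(91 - 13 \left(-42 + \left(2 - 6\right)\right)\right)^{2} = \left(91 - 13 \left(-42 - 4\right)\right)^{2} = \left(91 - -598\right)^{2} = \left(91 + 598\right)^{2} = 689^{2} = 474721$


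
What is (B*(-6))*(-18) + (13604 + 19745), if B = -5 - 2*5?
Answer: 31729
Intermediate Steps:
B = -15 (B = -5 - 10 = -15)
(B*(-6))*(-18) + (13604 + 19745) = -15*(-6)*(-18) + (13604 + 19745) = 90*(-18) + 33349 = -1620 + 33349 = 31729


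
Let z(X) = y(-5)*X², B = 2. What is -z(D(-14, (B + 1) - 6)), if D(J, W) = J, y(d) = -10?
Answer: 1960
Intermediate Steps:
z(X) = -10*X²
-z(D(-14, (B + 1) - 6)) = -(-10)*(-14)² = -(-10)*196 = -1*(-1960) = 1960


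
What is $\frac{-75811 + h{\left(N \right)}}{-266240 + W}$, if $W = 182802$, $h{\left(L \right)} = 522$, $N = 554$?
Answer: $\frac{75289}{83438} \approx 0.90233$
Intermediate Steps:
$\frac{-75811 + h{\left(N \right)}}{-266240 + W} = \frac{-75811 + 522}{-266240 + 182802} = - \frac{75289}{-83438} = \left(-75289\right) \left(- \frac{1}{83438}\right) = \frac{75289}{83438}$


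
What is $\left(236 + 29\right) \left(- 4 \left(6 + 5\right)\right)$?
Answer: $-11660$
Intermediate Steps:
$\left(236 + 29\right) \left(- 4 \left(6 + 5\right)\right) = 265 \left(\left(-4\right) 11\right) = 265 \left(-44\right) = -11660$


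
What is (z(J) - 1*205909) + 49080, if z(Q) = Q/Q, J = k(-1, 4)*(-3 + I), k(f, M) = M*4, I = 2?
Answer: -156828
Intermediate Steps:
k(f, M) = 4*M
J = -16 (J = (4*4)*(-3 + 2) = 16*(-1) = -16)
z(Q) = 1
(z(J) - 1*205909) + 49080 = (1 - 1*205909) + 49080 = (1 - 205909) + 49080 = -205908 + 49080 = -156828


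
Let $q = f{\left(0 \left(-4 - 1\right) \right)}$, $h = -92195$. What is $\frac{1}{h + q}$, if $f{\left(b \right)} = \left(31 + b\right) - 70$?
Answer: $- \frac{1}{92234} \approx -1.0842 \cdot 10^{-5}$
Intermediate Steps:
$f{\left(b \right)} = -39 + b$
$q = -39$ ($q = -39 + 0 \left(-4 - 1\right) = -39 + 0 \left(-5\right) = -39 + 0 = -39$)
$\frac{1}{h + q} = \frac{1}{-92195 - 39} = \frac{1}{-92234} = - \frac{1}{92234}$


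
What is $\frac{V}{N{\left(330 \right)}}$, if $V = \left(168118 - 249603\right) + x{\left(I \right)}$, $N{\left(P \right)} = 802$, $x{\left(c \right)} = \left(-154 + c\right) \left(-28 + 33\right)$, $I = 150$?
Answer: $- \frac{81505}{802} \approx -101.63$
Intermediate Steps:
$x{\left(c \right)} = -770 + 5 c$ ($x{\left(c \right)} = \left(-154 + c\right) 5 = -770 + 5 c$)
$V = -81505$ ($V = \left(168118 - 249603\right) + \left(-770 + 5 \cdot 150\right) = -81485 + \left(-770 + 750\right) = -81485 - 20 = -81505$)
$\frac{V}{N{\left(330 \right)}} = - \frac{81505}{802}$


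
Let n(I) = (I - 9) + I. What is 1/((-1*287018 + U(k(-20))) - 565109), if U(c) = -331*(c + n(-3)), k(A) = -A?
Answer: -1/853782 ≈ -1.1713e-6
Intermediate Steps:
n(I) = -9 + 2*I (n(I) = (-9 + I) + I = -9 + 2*I)
U(c) = 4965 - 331*c (U(c) = -331*(c + (-9 + 2*(-3))) = -331*(c + (-9 - 6)) = -331*(c - 15) = -331*(-15 + c) = 4965 - 331*c)
1/((-1*287018 + U(k(-20))) - 565109) = 1/((-1*287018 + (4965 - (-331)*(-20))) - 565109) = 1/((-287018 + (4965 - 331*20)) - 565109) = 1/((-287018 + (4965 - 6620)) - 565109) = 1/((-287018 - 1655) - 565109) = 1/(-288673 - 565109) = 1/(-853782) = -1/853782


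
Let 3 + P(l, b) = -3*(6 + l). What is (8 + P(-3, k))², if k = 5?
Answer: 16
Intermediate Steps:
P(l, b) = -21 - 3*l (P(l, b) = -3 - 3*(6 + l) = -3 + (-18 - 3*l) = -21 - 3*l)
(8 + P(-3, k))² = (8 + (-21 - 3*(-3)))² = (8 + (-21 + 9))² = (8 - 12)² = (-4)² = 16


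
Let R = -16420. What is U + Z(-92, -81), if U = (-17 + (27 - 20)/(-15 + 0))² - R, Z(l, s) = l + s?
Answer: 3724219/225 ≈ 16552.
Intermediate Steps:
U = 3763144/225 (U = (-17 + (27 - 20)/(-15 + 0))² - 1*(-16420) = (-17 + 7/(-15))² + 16420 = (-17 + 7*(-1/15))² + 16420 = (-17 - 7/15)² + 16420 = (-262/15)² + 16420 = 68644/225 + 16420 = 3763144/225 ≈ 16725.)
U + Z(-92, -81) = 3763144/225 + (-92 - 81) = 3763144/225 - 173 = 3724219/225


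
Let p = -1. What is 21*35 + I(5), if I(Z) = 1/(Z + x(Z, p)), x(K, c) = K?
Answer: 7351/10 ≈ 735.10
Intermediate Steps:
I(Z) = 1/(2*Z) (I(Z) = 1/(Z + Z) = 1/(2*Z))
21*35 + I(5) = 21*35 + (½)/5 = 735 + (½)*(⅕) = 735 + ⅒ = 7351/10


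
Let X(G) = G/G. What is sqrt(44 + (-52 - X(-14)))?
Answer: 3*I ≈ 3.0*I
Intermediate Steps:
X(G) = 1
sqrt(44 + (-52 - X(-14))) = sqrt(44 + (-52 - 1*1)) = sqrt(44 + (-52 - 1)) = sqrt(44 - 53) = sqrt(-9) = 3*I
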